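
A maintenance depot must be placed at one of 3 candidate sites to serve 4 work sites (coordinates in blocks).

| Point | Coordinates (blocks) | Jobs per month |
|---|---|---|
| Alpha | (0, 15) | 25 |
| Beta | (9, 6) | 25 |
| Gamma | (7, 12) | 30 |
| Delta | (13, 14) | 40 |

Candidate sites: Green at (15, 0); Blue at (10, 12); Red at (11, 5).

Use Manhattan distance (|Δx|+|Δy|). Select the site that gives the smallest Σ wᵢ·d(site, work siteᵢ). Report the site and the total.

Blue, total 790 blocks

Total weighted distance at each candidate:
  Green (15, 0): total = 2290
  Blue (10, 12): total = 790
  Red (11, 5): total = 1370
Minimum is at Blue with total 790 blocks.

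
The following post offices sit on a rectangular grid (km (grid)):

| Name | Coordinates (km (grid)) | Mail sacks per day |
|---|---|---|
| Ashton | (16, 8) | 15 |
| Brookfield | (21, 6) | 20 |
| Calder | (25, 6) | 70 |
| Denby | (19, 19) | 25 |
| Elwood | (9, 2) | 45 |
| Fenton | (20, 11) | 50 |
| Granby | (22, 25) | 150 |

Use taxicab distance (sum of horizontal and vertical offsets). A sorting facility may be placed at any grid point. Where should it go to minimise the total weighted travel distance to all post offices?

(22, 11)

Manhattan distance separates: Σwᵢ(|x−xᵢ|+|y−yᵢ|) = Σwᵢ|x−xᵢ| + Σwᵢ|y−yᵢ|, so x and y are optimised independently as 1-D weighted medians.
Total weight W = 375; half = 187.5.
x-coordinate, sorted with cumulative weight:
  x=9 (Elwood, w=45) cum 45
  x=16 (Ashton, w=15) cum 60
  x=19 (Denby, w=25) cum 85
  x=20 (Fenton, w=50) cum 135
  x=21 (Brookfield, w=20) cum 155
  x=22 (Granby, w=150) cum 305  ← median
  x=25 (Calder, w=70) cum 375
⇒ x* = 22
y-coordinate, sorted with cumulative weight:
  y=2 (Elwood, w=45) cum 45
  y=6 (Brookfield, w=20) cum 65
  y=6 (Calder, w=70) cum 135
  y=8 (Ashton, w=15) cum 150
  y=11 (Fenton, w=50) cum 200  ← median
  y=19 (Denby, w=25) cum 225
  y=25 (Granby, w=150) cum 375
⇒ y* = 11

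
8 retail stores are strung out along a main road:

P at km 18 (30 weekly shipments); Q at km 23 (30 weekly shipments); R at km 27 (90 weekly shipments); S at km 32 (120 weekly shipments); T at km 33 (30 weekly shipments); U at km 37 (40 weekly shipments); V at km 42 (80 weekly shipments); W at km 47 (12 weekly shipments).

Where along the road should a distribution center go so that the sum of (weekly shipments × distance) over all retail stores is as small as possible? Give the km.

x = 32

For a sum of weighted absolute distances on a line, the optimum is the weighted median (not the mean). Total weight W = 432; half-weight = 216.
Sort by position and accumulate weight:
  km 18 (P, w=30) → cum 30
  km 23 (Q, w=30) → cum 60
  km 27 (R, w=90) → cum 150
  km 32 (S, w=120) → cum 270  ≥ 216 → median here
  km 33 (T, w=30) → cum 300
  km 37 (U, w=40) → cum 340
  km 42 (V, w=80) → cum 420
  km 47 (W, w=12) → cum 432
Optimal location: km 32.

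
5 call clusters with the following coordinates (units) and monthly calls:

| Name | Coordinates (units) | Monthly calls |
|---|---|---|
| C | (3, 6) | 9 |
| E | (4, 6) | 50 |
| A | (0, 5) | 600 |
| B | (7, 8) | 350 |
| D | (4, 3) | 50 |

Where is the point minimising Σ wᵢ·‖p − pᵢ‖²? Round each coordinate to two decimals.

The minimiser of Σwᵢ‖p−pᵢ‖² is the weighted centroid p* = (Σwᵢpᵢ)/(Σwᵢ).
Σwᵢ = 1059.
Σwᵢxᵢ = 9·3 + 50·4 + 600·0 + 350·7 + 50·4 = 2877.
Σwᵢyᵢ = 9·6 + 50·6 + 600·5 + 350·8 + 50·3 = 6304.
x* = 2877/1059 = 2.72, y* = 6304/1059 = 5.95.

(2.72, 5.95)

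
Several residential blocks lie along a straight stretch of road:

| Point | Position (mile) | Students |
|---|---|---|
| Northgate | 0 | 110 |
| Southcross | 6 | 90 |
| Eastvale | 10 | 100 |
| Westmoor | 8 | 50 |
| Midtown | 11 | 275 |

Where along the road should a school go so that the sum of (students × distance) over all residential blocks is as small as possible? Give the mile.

x = 10

For a sum of weighted absolute distances on a line, the optimum is the weighted median (not the mean). Total weight W = 625; half-weight = 312.5.
Sort by position and accumulate weight:
  mile 0 (Northgate, w=110) → cum 110
  mile 6 (Southcross, w=90) → cum 200
  mile 8 (Westmoor, w=50) → cum 250
  mile 10 (Eastvale, w=100) → cum 350  ≥ 312.5 → median here
  mile 11 (Midtown, w=275) → cum 625
Optimal location: mile 10.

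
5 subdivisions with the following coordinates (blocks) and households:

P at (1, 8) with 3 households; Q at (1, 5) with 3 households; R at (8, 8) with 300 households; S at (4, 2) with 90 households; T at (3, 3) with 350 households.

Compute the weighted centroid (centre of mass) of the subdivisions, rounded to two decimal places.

The minimiser of Σwᵢ‖p−pᵢ‖² is the weighted centroid p* = (Σwᵢpᵢ)/(Σwᵢ).
Σwᵢ = 746.
Σwᵢxᵢ = 3·1 + 3·1 + 300·8 + 90·4 + 350·3 = 3816.
Σwᵢyᵢ = 3·8 + 3·5 + 300·8 + 90·2 + 350·3 = 3669.
x* = 3816/746 = 5.12, y* = 3669/746 = 4.92.

(5.12, 4.92)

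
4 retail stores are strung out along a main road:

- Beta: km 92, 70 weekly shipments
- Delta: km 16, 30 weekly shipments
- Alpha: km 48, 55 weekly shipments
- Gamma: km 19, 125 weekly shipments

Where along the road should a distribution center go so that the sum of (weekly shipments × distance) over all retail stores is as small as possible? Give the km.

x = 19

For a sum of weighted absolute distances on a line, the optimum is the weighted median (not the mean). Total weight W = 280; half-weight = 140.
Sort by position and accumulate weight:
  km 16 (Delta, w=30) → cum 30
  km 19 (Gamma, w=125) → cum 155  ≥ 140 → median here
  km 48 (Alpha, w=55) → cum 210
  km 92 (Beta, w=70) → cum 280
Optimal location: km 19.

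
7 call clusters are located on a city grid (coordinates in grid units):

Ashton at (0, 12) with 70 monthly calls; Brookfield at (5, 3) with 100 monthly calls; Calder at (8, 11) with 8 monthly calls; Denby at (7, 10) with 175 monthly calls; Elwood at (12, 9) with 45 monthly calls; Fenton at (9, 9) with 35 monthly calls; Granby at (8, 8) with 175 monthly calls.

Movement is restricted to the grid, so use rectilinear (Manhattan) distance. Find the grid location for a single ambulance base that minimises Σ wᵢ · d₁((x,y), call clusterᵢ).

(7, 9)

Manhattan distance separates: Σwᵢ(|x−xᵢ|+|y−yᵢ|) = Σwᵢ|x−xᵢ| + Σwᵢ|y−yᵢ|, so x and y are optimised independently as 1-D weighted medians.
Total weight W = 608; half = 304.
x-coordinate, sorted with cumulative weight:
  x=0 (Ashton, w=70) cum 70
  x=5 (Brookfield, w=100) cum 170
  x=7 (Denby, w=175) cum 345  ← median
  x=8 (Calder, w=8) cum 353
  x=8 (Granby, w=175) cum 528
  x=9 (Fenton, w=35) cum 563
  x=12 (Elwood, w=45) cum 608
⇒ x* = 7
y-coordinate, sorted with cumulative weight:
  y=3 (Brookfield, w=100) cum 100
  y=8 (Granby, w=175) cum 275
  y=9 (Elwood, w=45) cum 320  ← median
  y=9 (Fenton, w=35) cum 355
  y=10 (Denby, w=175) cum 530
  y=11 (Calder, w=8) cum 538
  y=12 (Ashton, w=70) cum 608
⇒ y* = 9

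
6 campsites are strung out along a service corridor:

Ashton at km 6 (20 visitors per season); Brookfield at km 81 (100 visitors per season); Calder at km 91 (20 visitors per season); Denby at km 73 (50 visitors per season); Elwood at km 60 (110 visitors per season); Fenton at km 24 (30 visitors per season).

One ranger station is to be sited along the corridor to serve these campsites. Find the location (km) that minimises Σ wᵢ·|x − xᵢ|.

For a sum of weighted absolute distances on a line, the optimum is the weighted median (not the mean). Total weight W = 330; half-weight = 165.
Sort by position and accumulate weight:
  km 6 (Ashton, w=20) → cum 20
  km 24 (Fenton, w=30) → cum 50
  km 60 (Elwood, w=110) → cum 160
  km 73 (Denby, w=50) → cum 210  ≥ 165 → median here
  km 81 (Brookfield, w=100) → cum 310
  km 91 (Calder, w=20) → cum 330
Optimal location: km 73.

x = 73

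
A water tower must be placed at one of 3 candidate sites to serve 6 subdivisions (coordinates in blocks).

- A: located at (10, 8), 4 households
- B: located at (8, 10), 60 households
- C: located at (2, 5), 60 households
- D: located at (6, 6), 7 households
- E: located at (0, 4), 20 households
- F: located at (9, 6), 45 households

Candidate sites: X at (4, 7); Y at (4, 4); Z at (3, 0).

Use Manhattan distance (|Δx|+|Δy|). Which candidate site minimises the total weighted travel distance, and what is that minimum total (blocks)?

Total weighted distance at each candidate:
  X (4, 7): total = 1119
  Y (4, 4): total = 1243
  Z (3, 0): total = 2063
Minimum is at X with total 1119 blocks.

X, total 1119 blocks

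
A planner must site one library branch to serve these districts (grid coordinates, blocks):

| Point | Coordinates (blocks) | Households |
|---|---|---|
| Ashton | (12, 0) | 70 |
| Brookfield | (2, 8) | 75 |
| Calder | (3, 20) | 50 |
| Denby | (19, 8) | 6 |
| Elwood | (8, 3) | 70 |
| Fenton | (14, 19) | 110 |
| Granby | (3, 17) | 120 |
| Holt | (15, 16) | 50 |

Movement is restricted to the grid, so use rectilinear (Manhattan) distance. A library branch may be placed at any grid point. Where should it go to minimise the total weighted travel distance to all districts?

Manhattan distance separates: Σwᵢ(|x−xᵢ|+|y−yᵢ|) = Σwᵢ|x−xᵢ| + Σwᵢ|y−yᵢ|, so x and y are optimised independently as 1-D weighted medians.
Total weight W = 551; half = 275.5.
x-coordinate, sorted with cumulative weight:
  x=2 (Brookfield, w=75) cum 75
  x=3 (Calder, w=50) cum 125
  x=3 (Granby, w=120) cum 245
  x=8 (Elwood, w=70) cum 315  ← median
  x=12 (Ashton, w=70) cum 385
  x=14 (Fenton, w=110) cum 495
  x=15 (Holt, w=50) cum 545
  x=19 (Denby, w=6) cum 551
⇒ x* = 8
y-coordinate, sorted with cumulative weight:
  y=0 (Ashton, w=70) cum 70
  y=3 (Elwood, w=70) cum 140
  y=8 (Brookfield, w=75) cum 215
  y=8 (Denby, w=6) cum 221
  y=16 (Holt, w=50) cum 271
  y=17 (Granby, w=120) cum 391  ← median
  y=19 (Fenton, w=110) cum 501
  y=20 (Calder, w=50) cum 551
⇒ y* = 17

(8, 17)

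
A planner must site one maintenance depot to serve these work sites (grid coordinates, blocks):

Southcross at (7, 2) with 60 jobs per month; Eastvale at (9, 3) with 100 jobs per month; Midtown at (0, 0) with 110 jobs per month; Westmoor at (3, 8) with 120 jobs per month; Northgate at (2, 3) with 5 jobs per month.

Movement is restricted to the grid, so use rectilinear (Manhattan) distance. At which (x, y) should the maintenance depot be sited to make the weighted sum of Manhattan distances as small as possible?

(3, 3)

Manhattan distance separates: Σwᵢ(|x−xᵢ|+|y−yᵢ|) = Σwᵢ|x−xᵢ| + Σwᵢ|y−yᵢ|, so x and y are optimised independently as 1-D weighted medians.
Total weight W = 395; half = 197.5.
x-coordinate, sorted with cumulative weight:
  x=0 (Midtown, w=110) cum 110
  x=2 (Northgate, w=5) cum 115
  x=3 (Westmoor, w=120) cum 235  ← median
  x=7 (Southcross, w=60) cum 295
  x=9 (Eastvale, w=100) cum 395
⇒ x* = 3
y-coordinate, sorted with cumulative weight:
  y=0 (Midtown, w=110) cum 110
  y=2 (Southcross, w=60) cum 170
  y=3 (Eastvale, w=100) cum 270  ← median
  y=3 (Northgate, w=5) cum 275
  y=8 (Westmoor, w=120) cum 395
⇒ y* = 3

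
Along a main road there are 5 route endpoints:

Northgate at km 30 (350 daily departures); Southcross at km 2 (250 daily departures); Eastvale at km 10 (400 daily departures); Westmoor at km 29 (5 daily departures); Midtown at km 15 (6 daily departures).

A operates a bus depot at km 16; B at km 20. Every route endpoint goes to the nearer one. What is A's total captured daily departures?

656

The indifferent point is the midpoint (16+20)/2 = 18; route endpoints left of it (closer to A at 16) go to A, those right go to B.
  Southcross at 2 (w=250) → A
  Eastvale at 10 (w=400) → A
  Midtown at 15 (w=6) → A
  Westmoor at 29 (w=5) → B
  Northgate at 30 (w=350) → B
A captures 656; B captures 355.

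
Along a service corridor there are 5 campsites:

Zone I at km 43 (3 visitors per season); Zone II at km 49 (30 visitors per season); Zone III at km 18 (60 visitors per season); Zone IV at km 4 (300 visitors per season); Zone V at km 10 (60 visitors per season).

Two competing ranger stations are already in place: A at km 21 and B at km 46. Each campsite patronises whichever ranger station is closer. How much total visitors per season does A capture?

420

The indifferent point is the midpoint (21+46)/2 = 33.5; campsites left of it (closer to A at 21) go to A, those right go to B.
  Zone IV at 4 (w=300) → A
  Zone V at 10 (w=60) → A
  Zone III at 18 (w=60) → A
  Zone I at 43 (w=3) → B
  Zone II at 49 (w=30) → B
A captures 420; B captures 33.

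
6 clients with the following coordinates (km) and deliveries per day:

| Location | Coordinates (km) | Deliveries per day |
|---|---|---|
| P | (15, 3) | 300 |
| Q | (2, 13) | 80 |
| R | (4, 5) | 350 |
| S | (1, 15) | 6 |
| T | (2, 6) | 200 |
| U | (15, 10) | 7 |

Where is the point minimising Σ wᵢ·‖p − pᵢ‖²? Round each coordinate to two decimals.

The minimiser of Σwᵢ‖p−pᵢ‖² is the weighted centroid p* = (Σwᵢpᵢ)/(Σwᵢ).
Σwᵢ = 943.
Σwᵢxᵢ = 300·15 + 80·2 + 350·4 + 6·1 + 200·2 + 7·15 = 6571.
Σwᵢyᵢ = 300·3 + 80·13 + 350·5 + 6·15 + 200·6 + 7·10 = 5050.
x* = 6571/943 = 6.97, y* = 5050/943 = 5.36.

(6.97, 5.36)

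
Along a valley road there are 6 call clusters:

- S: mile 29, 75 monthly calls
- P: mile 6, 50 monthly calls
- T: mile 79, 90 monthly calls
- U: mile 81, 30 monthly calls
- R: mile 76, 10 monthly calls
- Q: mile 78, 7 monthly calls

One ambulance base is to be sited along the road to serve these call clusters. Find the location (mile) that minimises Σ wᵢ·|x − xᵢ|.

For a sum of weighted absolute distances on a line, the optimum is the weighted median (not the mean). Total weight W = 262; half-weight = 131.
Sort by position and accumulate weight:
  mile 6 (P, w=50) → cum 50
  mile 29 (S, w=75) → cum 125
  mile 76 (R, w=10) → cum 135  ≥ 131 → median here
  mile 78 (Q, w=7) → cum 142
  mile 79 (T, w=90) → cum 232
  mile 81 (U, w=30) → cum 262
Optimal location: mile 76.

x = 76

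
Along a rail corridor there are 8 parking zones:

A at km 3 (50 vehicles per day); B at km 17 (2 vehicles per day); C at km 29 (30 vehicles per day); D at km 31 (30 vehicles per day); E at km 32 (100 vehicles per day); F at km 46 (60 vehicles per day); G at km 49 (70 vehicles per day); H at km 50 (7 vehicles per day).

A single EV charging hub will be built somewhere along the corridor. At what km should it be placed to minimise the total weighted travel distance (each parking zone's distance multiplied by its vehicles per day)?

x = 32

For a sum of weighted absolute distances on a line, the optimum is the weighted median (not the mean). Total weight W = 349; half-weight = 174.5.
Sort by position and accumulate weight:
  km 3 (A, w=50) → cum 50
  km 17 (B, w=2) → cum 52
  km 29 (C, w=30) → cum 82
  km 31 (D, w=30) → cum 112
  km 32 (E, w=100) → cum 212  ≥ 174.5 → median here
  km 46 (F, w=60) → cum 272
  km 49 (G, w=70) → cum 342
  km 50 (H, w=7) → cum 349
Optimal location: km 32.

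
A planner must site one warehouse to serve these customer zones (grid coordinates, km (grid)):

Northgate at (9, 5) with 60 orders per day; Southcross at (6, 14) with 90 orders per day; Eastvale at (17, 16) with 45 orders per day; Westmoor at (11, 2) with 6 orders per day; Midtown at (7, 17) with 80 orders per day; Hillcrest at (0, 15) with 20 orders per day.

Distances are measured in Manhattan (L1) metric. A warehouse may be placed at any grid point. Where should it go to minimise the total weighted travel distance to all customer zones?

(7, 14)

Manhattan distance separates: Σwᵢ(|x−xᵢ|+|y−yᵢ|) = Σwᵢ|x−xᵢ| + Σwᵢ|y−yᵢ|, so x and y are optimised independently as 1-D weighted medians.
Total weight W = 301; half = 150.5.
x-coordinate, sorted with cumulative weight:
  x=0 (Hillcrest, w=20) cum 20
  x=6 (Southcross, w=90) cum 110
  x=7 (Midtown, w=80) cum 190  ← median
  x=9 (Northgate, w=60) cum 250
  x=11 (Westmoor, w=6) cum 256
  x=17 (Eastvale, w=45) cum 301
⇒ x* = 7
y-coordinate, sorted with cumulative weight:
  y=2 (Westmoor, w=6) cum 6
  y=5 (Northgate, w=60) cum 66
  y=14 (Southcross, w=90) cum 156  ← median
  y=15 (Hillcrest, w=20) cum 176
  y=16 (Eastvale, w=45) cum 221
  y=17 (Midtown, w=80) cum 301
⇒ y* = 14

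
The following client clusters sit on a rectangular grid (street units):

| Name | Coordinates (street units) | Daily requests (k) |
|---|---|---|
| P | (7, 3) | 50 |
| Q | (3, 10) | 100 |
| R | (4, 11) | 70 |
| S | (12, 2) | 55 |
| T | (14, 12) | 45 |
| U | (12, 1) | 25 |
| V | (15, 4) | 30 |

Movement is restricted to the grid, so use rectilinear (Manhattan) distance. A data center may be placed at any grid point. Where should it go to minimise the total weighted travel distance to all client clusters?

(7, 10)

Manhattan distance separates: Σwᵢ(|x−xᵢ|+|y−yᵢ|) = Σwᵢ|x−xᵢ| + Σwᵢ|y−yᵢ|, so x and y are optimised independently as 1-D weighted medians.
Total weight W = 375; half = 187.5.
x-coordinate, sorted with cumulative weight:
  x=3 (Q, w=100) cum 100
  x=4 (R, w=70) cum 170
  x=7 (P, w=50) cum 220  ← median
  x=12 (S, w=55) cum 275
  x=12 (U, w=25) cum 300
  x=14 (T, w=45) cum 345
  x=15 (V, w=30) cum 375
⇒ x* = 7
y-coordinate, sorted with cumulative weight:
  y=1 (U, w=25) cum 25
  y=2 (S, w=55) cum 80
  y=3 (P, w=50) cum 130
  y=4 (V, w=30) cum 160
  y=10 (Q, w=100) cum 260  ← median
  y=11 (R, w=70) cum 330
  y=12 (T, w=45) cum 375
⇒ y* = 10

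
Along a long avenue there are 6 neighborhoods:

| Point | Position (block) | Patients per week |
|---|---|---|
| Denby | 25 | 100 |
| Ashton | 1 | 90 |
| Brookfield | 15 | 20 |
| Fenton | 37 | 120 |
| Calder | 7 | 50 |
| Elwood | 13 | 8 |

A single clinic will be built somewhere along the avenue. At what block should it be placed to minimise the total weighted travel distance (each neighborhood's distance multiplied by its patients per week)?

For a sum of weighted absolute distances on a line, the optimum is the weighted median (not the mean). Total weight W = 388; half-weight = 194.
Sort by position and accumulate weight:
  block 1 (Ashton, w=90) → cum 90
  block 7 (Calder, w=50) → cum 140
  block 13 (Elwood, w=8) → cum 148
  block 15 (Brookfield, w=20) → cum 168
  block 25 (Denby, w=100) → cum 268  ≥ 194 → median here
  block 37 (Fenton, w=120) → cum 388
Optimal location: block 25.

x = 25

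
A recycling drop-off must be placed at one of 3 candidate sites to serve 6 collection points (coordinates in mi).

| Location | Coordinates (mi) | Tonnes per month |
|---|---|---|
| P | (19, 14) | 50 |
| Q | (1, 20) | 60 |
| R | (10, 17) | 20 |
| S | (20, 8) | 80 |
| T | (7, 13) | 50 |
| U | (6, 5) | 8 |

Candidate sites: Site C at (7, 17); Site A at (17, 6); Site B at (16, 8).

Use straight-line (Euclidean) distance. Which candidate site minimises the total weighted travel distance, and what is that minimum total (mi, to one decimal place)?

Site B, total 2622.6 mi

Total weighted distance at each candidate:
  Site C (7, 17): total = 2642.2
  Site A (17, 6): total = 2935.8
  Site B (16, 8): total = 2622.6
Minimum is at Site B with total 2622.6 mi.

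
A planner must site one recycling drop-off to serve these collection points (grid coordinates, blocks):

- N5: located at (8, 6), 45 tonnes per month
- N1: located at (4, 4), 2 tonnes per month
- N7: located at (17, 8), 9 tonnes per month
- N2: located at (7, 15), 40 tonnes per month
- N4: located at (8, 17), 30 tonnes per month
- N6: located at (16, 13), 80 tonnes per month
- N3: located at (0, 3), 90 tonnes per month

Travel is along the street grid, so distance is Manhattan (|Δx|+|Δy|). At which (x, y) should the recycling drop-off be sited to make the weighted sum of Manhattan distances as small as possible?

Manhattan distance separates: Σwᵢ(|x−xᵢ|+|y−yᵢ|) = Σwᵢ|x−xᵢ| + Σwᵢ|y−yᵢ|, so x and y are optimised independently as 1-D weighted medians.
Total weight W = 296; half = 148.
x-coordinate, sorted with cumulative weight:
  x=0 (N3, w=90) cum 90
  x=4 (N1, w=2) cum 92
  x=7 (N2, w=40) cum 132
  x=8 (N5, w=45) cum 177  ← median
  x=8 (N4, w=30) cum 207
  x=16 (N6, w=80) cum 287
  x=17 (N7, w=9) cum 296
⇒ x* = 8
y-coordinate, sorted with cumulative weight:
  y=3 (N3, w=90) cum 90
  y=4 (N1, w=2) cum 92
  y=6 (N5, w=45) cum 137
  y=8 (N7, w=9) cum 146
  y=13 (N6, w=80) cum 226  ← median
  y=15 (N2, w=40) cum 266
  y=17 (N4, w=30) cum 296
⇒ y* = 13

(8, 13)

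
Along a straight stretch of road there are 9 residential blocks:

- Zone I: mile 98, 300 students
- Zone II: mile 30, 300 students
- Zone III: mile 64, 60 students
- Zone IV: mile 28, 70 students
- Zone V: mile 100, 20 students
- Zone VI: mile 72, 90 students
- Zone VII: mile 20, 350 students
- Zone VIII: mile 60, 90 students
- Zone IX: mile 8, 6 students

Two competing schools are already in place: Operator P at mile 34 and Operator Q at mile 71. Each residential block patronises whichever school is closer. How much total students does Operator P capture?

The indifferent point is the midpoint (34+71)/2 = 52.5; residential blocks left of it (closer to Operator P at 34) go to Operator P, those right go to Operator Q.
  Zone IX at 8 (w=6) → Operator P
  Zone VII at 20 (w=350) → Operator P
  Zone IV at 28 (w=70) → Operator P
  Zone II at 30 (w=300) → Operator P
  Zone VIII at 60 (w=90) → Operator Q
  Zone III at 64 (w=60) → Operator Q
  Zone VI at 72 (w=90) → Operator Q
  Zone I at 98 (w=300) → Operator Q
  Zone V at 100 (w=20) → Operator Q
Operator P captures 726; Operator Q captures 560.

726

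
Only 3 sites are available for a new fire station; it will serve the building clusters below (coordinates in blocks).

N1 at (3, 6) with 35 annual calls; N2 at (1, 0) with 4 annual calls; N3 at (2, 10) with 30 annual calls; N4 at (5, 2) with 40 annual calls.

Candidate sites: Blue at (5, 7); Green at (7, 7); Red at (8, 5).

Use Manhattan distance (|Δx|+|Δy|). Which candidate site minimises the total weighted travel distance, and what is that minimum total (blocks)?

Blue, total 529 blocks

Total weighted distance at each candidate:
  Blue (5, 7): total = 529
  Green (7, 7): total = 747
  Red (8, 5): total = 828
Minimum is at Blue with total 529 blocks.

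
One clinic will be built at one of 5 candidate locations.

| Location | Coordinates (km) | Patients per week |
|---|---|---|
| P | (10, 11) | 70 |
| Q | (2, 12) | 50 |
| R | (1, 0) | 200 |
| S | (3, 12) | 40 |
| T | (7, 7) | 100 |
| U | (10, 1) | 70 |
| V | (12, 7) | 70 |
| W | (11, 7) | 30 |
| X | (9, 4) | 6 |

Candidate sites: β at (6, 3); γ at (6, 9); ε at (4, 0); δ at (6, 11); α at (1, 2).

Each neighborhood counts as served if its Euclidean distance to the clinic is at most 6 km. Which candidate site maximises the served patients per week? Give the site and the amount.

β, covering 376

Coverage radius r = 6 km; a point is covered iff (Δx)²+(Δy)² ≤ 6² = 36.
  β (6, 3): covers {R, T, U, X} → 376
  γ (6, 9): covers {P, Q, S, T, W, X} → 296
  ε (4, 0): covers {R} → 200
  δ (6, 11): covers {P, Q, S, T} → 260
  α (1, 2): covers {R} → 200
Maximum coverage at β: 376 patients per week.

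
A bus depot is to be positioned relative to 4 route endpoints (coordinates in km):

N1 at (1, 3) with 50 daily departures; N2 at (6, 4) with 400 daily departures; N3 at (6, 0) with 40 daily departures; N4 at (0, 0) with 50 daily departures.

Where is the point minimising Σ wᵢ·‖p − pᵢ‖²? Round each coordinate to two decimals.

(4.98, 3.24)

The minimiser of Σwᵢ‖p−pᵢ‖² is the weighted centroid p* = (Σwᵢpᵢ)/(Σwᵢ).
Σwᵢ = 540.
Σwᵢxᵢ = 50·1 + 400·6 + 40·6 + 50·0 = 2690.
Σwᵢyᵢ = 50·3 + 400·4 + 40·0 + 50·0 = 1750.
x* = 2690/540 = 4.98, y* = 1750/540 = 3.24.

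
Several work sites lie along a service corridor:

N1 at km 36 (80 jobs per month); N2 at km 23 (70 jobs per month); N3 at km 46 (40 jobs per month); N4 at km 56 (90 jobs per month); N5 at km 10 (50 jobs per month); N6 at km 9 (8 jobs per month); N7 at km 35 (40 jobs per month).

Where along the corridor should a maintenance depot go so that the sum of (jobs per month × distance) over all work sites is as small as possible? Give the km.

x = 36

For a sum of weighted absolute distances on a line, the optimum is the weighted median (not the mean). Total weight W = 378; half-weight = 189.
Sort by position and accumulate weight:
  km 9 (N6, w=8) → cum 8
  km 10 (N5, w=50) → cum 58
  km 23 (N2, w=70) → cum 128
  km 35 (N7, w=40) → cum 168
  km 36 (N1, w=80) → cum 248  ≥ 189 → median here
  km 46 (N3, w=40) → cum 288
  km 56 (N4, w=90) → cum 378
Optimal location: km 36.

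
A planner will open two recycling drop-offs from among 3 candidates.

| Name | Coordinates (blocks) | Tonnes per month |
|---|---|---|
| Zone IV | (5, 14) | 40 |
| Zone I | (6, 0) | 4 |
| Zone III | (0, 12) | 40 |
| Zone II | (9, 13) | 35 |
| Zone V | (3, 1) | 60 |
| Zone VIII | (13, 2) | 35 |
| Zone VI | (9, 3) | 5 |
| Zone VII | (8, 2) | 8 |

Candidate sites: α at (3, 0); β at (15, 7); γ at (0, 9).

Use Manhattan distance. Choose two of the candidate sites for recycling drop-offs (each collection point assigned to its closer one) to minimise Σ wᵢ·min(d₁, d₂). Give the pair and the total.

Evaluate every pair (each demand assigned to the nearer of the two):
  {α, γ}: total = 1568
  {β, γ}: total = 2051
  {α, β}: total = 2078
Best pair: {α, γ} with total 1568.

{α, γ}, total 1568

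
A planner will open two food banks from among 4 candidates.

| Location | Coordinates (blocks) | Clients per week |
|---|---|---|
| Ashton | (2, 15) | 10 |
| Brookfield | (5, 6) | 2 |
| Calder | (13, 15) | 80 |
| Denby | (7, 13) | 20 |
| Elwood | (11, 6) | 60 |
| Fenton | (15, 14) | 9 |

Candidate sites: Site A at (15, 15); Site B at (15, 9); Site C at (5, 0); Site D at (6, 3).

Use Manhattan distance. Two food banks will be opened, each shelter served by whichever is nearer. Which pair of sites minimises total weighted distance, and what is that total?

{Site A, Site B}, total 945

Evaluate every pair (each demand assigned to the nearer of the two):
  {Site A, Site B}: total = 945
  {Site A, Site D}: total = 987
  {Site A, Site C}: total = 1231
  {Site B, Site D}: total = 1493
  {Site B, Site C}: total = 1537
  {Site C, Site D}: total = 2568
Best pair: {Site A, Site B} with total 945.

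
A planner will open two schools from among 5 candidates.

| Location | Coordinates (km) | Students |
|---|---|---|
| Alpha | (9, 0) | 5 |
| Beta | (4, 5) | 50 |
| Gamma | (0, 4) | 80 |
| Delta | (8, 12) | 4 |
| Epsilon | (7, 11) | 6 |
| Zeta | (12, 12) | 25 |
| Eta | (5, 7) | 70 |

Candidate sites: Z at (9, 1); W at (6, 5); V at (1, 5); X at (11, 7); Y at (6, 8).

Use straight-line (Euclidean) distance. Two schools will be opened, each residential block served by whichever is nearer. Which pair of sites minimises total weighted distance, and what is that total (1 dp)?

{V, Y}, total 622.0

Evaluate every pair (each demand assigned to the nearer of the two):
  {V, Y}: total = 622.0
  {W, V}: total = 694.9
  {V, X}: total = 797.3
  {W, Y}: total = 931.9
  {Z, V}: total = 956.7
  {W, X}: total = 957.0
  {Z, W}: total = 1044.3
  {X, Y}: total = 1056.9
  {Z, Y}: total = 1078.3
  {Z, X}: total = 1688.8
Best pair: {V, Y} with total 622.0.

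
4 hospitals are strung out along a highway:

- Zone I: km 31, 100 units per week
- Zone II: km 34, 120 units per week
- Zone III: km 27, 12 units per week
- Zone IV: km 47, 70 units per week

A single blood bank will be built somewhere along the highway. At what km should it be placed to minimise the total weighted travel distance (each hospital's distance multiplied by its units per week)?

For a sum of weighted absolute distances on a line, the optimum is the weighted median (not the mean). Total weight W = 302; half-weight = 151.
Sort by position and accumulate weight:
  km 27 (Zone III, w=12) → cum 12
  km 31 (Zone I, w=100) → cum 112
  km 34 (Zone II, w=120) → cum 232  ≥ 151 → median here
  km 47 (Zone IV, w=70) → cum 302
Optimal location: km 34.

x = 34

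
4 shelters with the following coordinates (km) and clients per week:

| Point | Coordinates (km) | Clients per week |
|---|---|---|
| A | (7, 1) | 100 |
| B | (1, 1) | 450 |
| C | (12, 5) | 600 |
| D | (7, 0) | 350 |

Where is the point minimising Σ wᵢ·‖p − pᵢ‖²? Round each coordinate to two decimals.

The minimiser of Σwᵢ‖p−pᵢ‖² is the weighted centroid p* = (Σwᵢpᵢ)/(Σwᵢ).
Σwᵢ = 1500.
Σwᵢxᵢ = 100·7 + 450·1 + 600·12 + 350·7 = 10800.
Σwᵢyᵢ = 100·1 + 450·1 + 600·5 + 350·0 = 3550.
x* = 10800/1500 = 7.20, y* = 3550/1500 = 2.37.

(7.20, 2.37)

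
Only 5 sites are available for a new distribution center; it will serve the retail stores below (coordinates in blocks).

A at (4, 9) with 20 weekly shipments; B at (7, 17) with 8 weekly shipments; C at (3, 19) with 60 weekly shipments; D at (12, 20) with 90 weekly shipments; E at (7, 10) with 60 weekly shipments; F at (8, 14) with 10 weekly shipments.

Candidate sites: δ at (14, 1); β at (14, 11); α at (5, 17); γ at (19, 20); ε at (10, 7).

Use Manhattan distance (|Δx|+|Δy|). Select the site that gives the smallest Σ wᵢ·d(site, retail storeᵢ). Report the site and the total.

Total weighted distance at each candidate:
  δ (14, 1): total = 5324
  β (14, 11): total = 3044
  α (5, 17): total = 1936
  γ (19, 20): total = 3780
  ε (10, 7): total = 3204
Minimum is at α with total 1936 blocks.

α, total 1936 blocks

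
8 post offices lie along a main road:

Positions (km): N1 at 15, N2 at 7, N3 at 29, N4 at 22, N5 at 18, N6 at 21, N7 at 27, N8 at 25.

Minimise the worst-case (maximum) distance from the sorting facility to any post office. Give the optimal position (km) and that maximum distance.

The 1-center on a line is the midpoint of the two extreme points: leftmost at 7, rightmost at 29.
Optimal location = (7 + 29)/2 = 18; maximum distance = (29 − 7)/2 = 11.

location 18, max distance 11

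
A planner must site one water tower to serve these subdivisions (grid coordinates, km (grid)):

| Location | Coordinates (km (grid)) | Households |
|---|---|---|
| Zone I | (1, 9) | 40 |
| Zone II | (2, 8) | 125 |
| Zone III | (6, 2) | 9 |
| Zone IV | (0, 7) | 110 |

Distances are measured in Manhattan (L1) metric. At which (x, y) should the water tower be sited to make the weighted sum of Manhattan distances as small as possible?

Manhattan distance separates: Σwᵢ(|x−xᵢ|+|y−yᵢ|) = Σwᵢ|x−xᵢ| + Σwᵢ|y−yᵢ|, so x and y are optimised independently as 1-D weighted medians.
Total weight W = 284; half = 142.
x-coordinate, sorted with cumulative weight:
  x=0 (Zone IV, w=110) cum 110
  x=1 (Zone I, w=40) cum 150  ← median
  x=2 (Zone II, w=125) cum 275
  x=6 (Zone III, w=9) cum 284
⇒ x* = 1
y-coordinate, sorted with cumulative weight:
  y=2 (Zone III, w=9) cum 9
  y=7 (Zone IV, w=110) cum 119
  y=8 (Zone II, w=125) cum 244  ← median
  y=9 (Zone I, w=40) cum 284
⇒ y* = 8

(1, 8)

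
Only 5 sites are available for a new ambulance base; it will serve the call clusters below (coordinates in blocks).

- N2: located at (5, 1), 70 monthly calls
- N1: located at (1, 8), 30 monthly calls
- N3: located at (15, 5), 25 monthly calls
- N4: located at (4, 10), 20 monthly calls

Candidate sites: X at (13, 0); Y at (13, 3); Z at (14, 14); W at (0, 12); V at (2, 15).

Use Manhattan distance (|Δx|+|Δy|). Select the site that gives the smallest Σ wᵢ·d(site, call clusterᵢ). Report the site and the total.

Y, total 1630 blocks

Total weighted distance at each candidate:
  X (13, 0): total = 1785
  Y (13, 3): total = 1630
  Z (14, 14): total = 2640
  W (0, 12): total = 1940
  V (2, 15): total = 2145
Minimum is at Y with total 1630 blocks.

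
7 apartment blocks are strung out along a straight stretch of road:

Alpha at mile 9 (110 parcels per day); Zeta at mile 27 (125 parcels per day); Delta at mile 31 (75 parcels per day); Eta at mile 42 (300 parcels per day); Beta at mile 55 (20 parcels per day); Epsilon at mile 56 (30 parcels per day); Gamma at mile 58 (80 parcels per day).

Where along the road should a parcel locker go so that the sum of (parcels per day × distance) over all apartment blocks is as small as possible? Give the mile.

For a sum of weighted absolute distances on a line, the optimum is the weighted median (not the mean). Total weight W = 740; half-weight = 370.
Sort by position and accumulate weight:
  mile 9 (Alpha, w=110) → cum 110
  mile 27 (Zeta, w=125) → cum 235
  mile 31 (Delta, w=75) → cum 310
  mile 42 (Eta, w=300) → cum 610  ≥ 370 → median here
  mile 55 (Beta, w=20) → cum 630
  mile 56 (Epsilon, w=30) → cum 660
  mile 58 (Gamma, w=80) → cum 740
Optimal location: mile 42.

x = 42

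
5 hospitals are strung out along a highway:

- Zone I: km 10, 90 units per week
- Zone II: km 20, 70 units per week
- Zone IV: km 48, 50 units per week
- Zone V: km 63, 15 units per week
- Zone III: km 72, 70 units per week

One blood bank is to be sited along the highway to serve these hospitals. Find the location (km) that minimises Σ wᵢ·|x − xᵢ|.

For a sum of weighted absolute distances on a line, the optimum is the weighted median (not the mean). Total weight W = 295; half-weight = 147.5.
Sort by position and accumulate weight:
  km 10 (Zone I, w=90) → cum 90
  km 20 (Zone II, w=70) → cum 160  ≥ 147.5 → median here
  km 48 (Zone IV, w=50) → cum 210
  km 63 (Zone V, w=15) → cum 225
  km 72 (Zone III, w=70) → cum 295
Optimal location: km 20.

x = 20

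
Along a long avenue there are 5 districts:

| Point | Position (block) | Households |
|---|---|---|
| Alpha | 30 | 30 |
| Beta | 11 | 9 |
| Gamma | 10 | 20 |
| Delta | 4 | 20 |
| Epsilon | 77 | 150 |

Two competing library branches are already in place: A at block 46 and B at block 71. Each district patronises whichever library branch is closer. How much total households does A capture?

The indifferent point is the midpoint (46+71)/2 = 58.5; districts left of it (closer to A at 46) go to A, those right go to B.
  Delta at 4 (w=20) → A
  Gamma at 10 (w=20) → A
  Beta at 11 (w=9) → A
  Alpha at 30 (w=30) → A
  Epsilon at 77 (w=150) → B
A captures 79; B captures 150.

79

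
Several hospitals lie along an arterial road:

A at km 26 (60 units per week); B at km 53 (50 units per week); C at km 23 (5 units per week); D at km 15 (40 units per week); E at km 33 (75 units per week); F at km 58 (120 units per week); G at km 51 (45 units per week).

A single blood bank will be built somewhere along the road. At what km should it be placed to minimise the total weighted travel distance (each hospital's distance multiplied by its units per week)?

x = 51

For a sum of weighted absolute distances on a line, the optimum is the weighted median (not the mean). Total weight W = 395; half-weight = 197.5.
Sort by position and accumulate weight:
  km 15 (D, w=40) → cum 40
  km 23 (C, w=5) → cum 45
  km 26 (A, w=60) → cum 105
  km 33 (E, w=75) → cum 180
  km 51 (G, w=45) → cum 225  ≥ 197.5 → median here
  km 53 (B, w=50) → cum 275
  km 58 (F, w=120) → cum 395
Optimal location: km 51.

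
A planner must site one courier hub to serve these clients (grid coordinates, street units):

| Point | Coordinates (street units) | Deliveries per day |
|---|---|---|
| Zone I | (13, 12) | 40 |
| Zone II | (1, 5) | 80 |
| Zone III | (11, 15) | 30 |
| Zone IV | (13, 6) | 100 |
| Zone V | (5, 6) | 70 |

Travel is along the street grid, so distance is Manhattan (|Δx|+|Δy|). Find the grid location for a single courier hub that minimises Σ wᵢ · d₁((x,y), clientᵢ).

Manhattan distance separates: Σwᵢ(|x−xᵢ|+|y−yᵢ|) = Σwᵢ|x−xᵢ| + Σwᵢ|y−yᵢ|, so x and y are optimised independently as 1-D weighted medians.
Total weight W = 320; half = 160.
x-coordinate, sorted with cumulative weight:
  x=1 (Zone II, w=80) cum 80
  x=5 (Zone V, w=70) cum 150
  x=11 (Zone III, w=30) cum 180  ← median
  x=13 (Zone I, w=40) cum 220
  x=13 (Zone IV, w=100) cum 320
⇒ x* = 11
y-coordinate, sorted with cumulative weight:
  y=5 (Zone II, w=80) cum 80
  y=6 (Zone IV, w=100) cum 180  ← median
  y=6 (Zone V, w=70) cum 250
  y=12 (Zone I, w=40) cum 290
  y=15 (Zone III, w=30) cum 320
⇒ y* = 6

(11, 6)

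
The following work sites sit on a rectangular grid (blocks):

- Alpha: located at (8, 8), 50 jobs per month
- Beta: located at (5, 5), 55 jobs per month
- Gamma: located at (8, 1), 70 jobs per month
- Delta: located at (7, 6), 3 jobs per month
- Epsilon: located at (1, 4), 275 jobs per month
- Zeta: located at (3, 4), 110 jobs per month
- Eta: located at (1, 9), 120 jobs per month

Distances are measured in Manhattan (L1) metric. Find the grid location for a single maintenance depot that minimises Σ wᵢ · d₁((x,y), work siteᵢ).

Manhattan distance separates: Σwᵢ(|x−xᵢ|+|y−yᵢ|) = Σwᵢ|x−xᵢ| + Σwᵢ|y−yᵢ|, so x and y are optimised independently as 1-D weighted medians.
Total weight W = 683; half = 341.5.
x-coordinate, sorted with cumulative weight:
  x=1 (Epsilon, w=275) cum 275
  x=1 (Eta, w=120) cum 395  ← median
  x=3 (Zeta, w=110) cum 505
  x=5 (Beta, w=55) cum 560
  x=7 (Delta, w=3) cum 563
  x=8 (Alpha, w=50) cum 613
  x=8 (Gamma, w=70) cum 683
⇒ x* = 1
y-coordinate, sorted with cumulative weight:
  y=1 (Gamma, w=70) cum 70
  y=4 (Epsilon, w=275) cum 345  ← median
  y=4 (Zeta, w=110) cum 455
  y=5 (Beta, w=55) cum 510
  y=6 (Delta, w=3) cum 513
  y=8 (Alpha, w=50) cum 563
  y=9 (Eta, w=120) cum 683
⇒ y* = 4

(1, 4)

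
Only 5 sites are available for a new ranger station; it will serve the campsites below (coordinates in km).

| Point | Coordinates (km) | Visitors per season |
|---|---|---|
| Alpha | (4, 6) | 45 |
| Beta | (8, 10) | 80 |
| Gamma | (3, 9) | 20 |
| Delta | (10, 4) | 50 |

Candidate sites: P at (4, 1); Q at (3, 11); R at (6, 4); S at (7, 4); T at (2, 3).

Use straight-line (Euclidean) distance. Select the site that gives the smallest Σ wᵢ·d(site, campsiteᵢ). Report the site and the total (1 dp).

S, total 926.9 km

Total weighted distance at each candidate:
  P (4, 1): total = 1509.6
  Q (3, 11): total = 1172.4
  R (6, 4): total = 949.9
  S (7, 4): total = 926.9
  T (2, 3): total = 1424.6
Minimum is at S with total 926.9 km.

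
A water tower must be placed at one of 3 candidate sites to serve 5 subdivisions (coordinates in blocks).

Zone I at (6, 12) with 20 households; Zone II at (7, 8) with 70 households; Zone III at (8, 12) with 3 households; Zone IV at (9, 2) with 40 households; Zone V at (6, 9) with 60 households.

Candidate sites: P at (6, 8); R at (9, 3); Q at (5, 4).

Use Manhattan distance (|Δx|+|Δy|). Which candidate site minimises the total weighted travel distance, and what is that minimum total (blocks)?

P, total 588 blocks

Total weighted distance at each candidate:
  P (6, 8): total = 588
  R (9, 3): total = 1340
  Q (5, 4): total = 1233
Minimum is at P with total 588 blocks.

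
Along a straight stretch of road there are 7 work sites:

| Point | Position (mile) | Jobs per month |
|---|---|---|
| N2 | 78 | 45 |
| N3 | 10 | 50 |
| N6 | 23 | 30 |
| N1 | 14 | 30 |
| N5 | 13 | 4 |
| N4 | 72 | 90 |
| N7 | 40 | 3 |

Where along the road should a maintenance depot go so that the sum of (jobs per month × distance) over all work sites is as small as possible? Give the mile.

x = 72

For a sum of weighted absolute distances on a line, the optimum is the weighted median (not the mean). Total weight W = 252; half-weight = 126.
Sort by position and accumulate weight:
  mile 10 (N3, w=50) → cum 50
  mile 13 (N5, w=4) → cum 54
  mile 14 (N1, w=30) → cum 84
  mile 23 (N6, w=30) → cum 114
  mile 40 (N7, w=3) → cum 117
  mile 72 (N4, w=90) → cum 207  ≥ 126 → median here
  mile 78 (N2, w=45) → cum 252
Optimal location: mile 72.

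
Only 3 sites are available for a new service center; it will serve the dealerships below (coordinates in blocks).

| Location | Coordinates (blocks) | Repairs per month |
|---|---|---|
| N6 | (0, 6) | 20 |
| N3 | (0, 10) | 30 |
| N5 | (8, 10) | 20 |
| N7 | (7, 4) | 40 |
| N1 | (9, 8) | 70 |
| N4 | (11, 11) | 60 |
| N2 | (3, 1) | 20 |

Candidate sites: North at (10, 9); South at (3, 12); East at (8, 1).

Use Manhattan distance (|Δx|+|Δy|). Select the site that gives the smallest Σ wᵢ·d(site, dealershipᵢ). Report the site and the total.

North, total 1590 blocks

Total weighted distance at each candidate:
  North (10, 9): total = 1590
  South (3, 12): total = 2410
  East (8, 1): total = 2550
Minimum is at North with total 1590 blocks.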